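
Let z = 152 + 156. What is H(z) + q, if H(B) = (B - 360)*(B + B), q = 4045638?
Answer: 4013606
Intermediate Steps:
z = 308
H(B) = 2*B*(-360 + B) (H(B) = (-360 + B)*(2*B) = 2*B*(-360 + B))
H(z) + q = 2*308*(-360 + 308) + 4045638 = 2*308*(-52) + 4045638 = -32032 + 4045638 = 4013606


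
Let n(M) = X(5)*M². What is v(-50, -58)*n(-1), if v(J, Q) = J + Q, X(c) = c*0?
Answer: 0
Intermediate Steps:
X(c) = 0
n(M) = 0 (n(M) = 0*M² = 0)
v(-50, -58)*n(-1) = (-50 - 58)*0 = -108*0 = 0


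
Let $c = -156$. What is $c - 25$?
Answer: $-181$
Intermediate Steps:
$c - 25 = -156 - 25 = -181$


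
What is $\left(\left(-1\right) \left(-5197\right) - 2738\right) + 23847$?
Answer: $26306$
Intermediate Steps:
$\left(\left(-1\right) \left(-5197\right) - 2738\right) + 23847 = \left(5197 - 2738\right) + 23847 = 2459 + 23847 = 26306$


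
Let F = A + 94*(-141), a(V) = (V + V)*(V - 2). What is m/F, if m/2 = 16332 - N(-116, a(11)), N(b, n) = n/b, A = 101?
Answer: -947355/381437 ≈ -2.4836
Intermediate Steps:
a(V) = 2*V*(-2 + V) (a(V) = (2*V)*(-2 + V) = 2*V*(-2 + V))
m = 947355/29 (m = 2*(16332 - 2*11*(-2 + 11)/(-116)) = 2*(16332 - 2*11*9*(-1)/116) = 2*(16332 - 198*(-1)/116) = 2*(16332 - 1*(-99/58)) = 2*(16332 + 99/58) = 2*(947355/58) = 947355/29 ≈ 32667.)
F = -13153 (F = 101 + 94*(-141) = 101 - 13254 = -13153)
m/F = (947355/29)/(-13153) = (947355/29)*(-1/13153) = -947355/381437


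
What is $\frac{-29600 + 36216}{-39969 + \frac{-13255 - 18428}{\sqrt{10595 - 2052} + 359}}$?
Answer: $- \frac{10632273054968}{64384237259031} - \frac{69871576 \sqrt{8543}}{64384237259031} \approx -0.16524$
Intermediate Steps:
$\frac{-29600 + 36216}{-39969 + \frac{-13255 - 18428}{\sqrt{10595 - 2052} + 359}} = \frac{6616}{-39969 - \frac{31683}{\sqrt{8543} + 359}} = \frac{6616}{-39969 - \frac{31683}{359 + \sqrt{8543}}}$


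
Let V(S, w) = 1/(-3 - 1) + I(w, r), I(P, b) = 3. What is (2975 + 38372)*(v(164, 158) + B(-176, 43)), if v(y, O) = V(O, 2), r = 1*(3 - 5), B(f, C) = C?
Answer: 7566501/4 ≈ 1.8916e+6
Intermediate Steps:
r = -2 (r = 1*(-2) = -2)
V(S, w) = 11/4 (V(S, w) = 1/(-3 - 1) + 3 = 1/(-4) + 3 = -¼ + 3 = 11/4)
v(y, O) = 11/4
(2975 + 38372)*(v(164, 158) + B(-176, 43)) = (2975 + 38372)*(11/4 + 43) = 41347*(183/4) = 7566501/4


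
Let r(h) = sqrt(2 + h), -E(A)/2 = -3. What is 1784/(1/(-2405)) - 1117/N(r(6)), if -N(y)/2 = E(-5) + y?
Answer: -120131209/28 - 1117*sqrt(2)/28 ≈ -4.2905e+6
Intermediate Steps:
E(A) = 6 (E(A) = -2*(-3) = 6)
N(y) = -12 - 2*y (N(y) = -2*(6 + y) = -12 - 2*y)
1784/(1/(-2405)) - 1117/N(r(6)) = 1784/(1/(-2405)) - 1117/(-12 - 2*sqrt(2 + 6)) = 1784/(-1/2405) - 1117/(-12 - 4*sqrt(2)) = 1784*(-2405) - 1117/(-12 - 4*sqrt(2)) = -4290520 - 1117/(-12 - 4*sqrt(2))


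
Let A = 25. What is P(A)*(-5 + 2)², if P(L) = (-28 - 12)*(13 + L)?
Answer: -13680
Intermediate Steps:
P(L) = -520 - 40*L (P(L) = -40*(13 + L) = -520 - 40*L)
P(A)*(-5 + 2)² = (-520 - 40*25)*(-5 + 2)² = (-520 - 1000)*(-3)² = -1520*9 = -13680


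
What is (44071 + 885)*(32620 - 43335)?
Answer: -481703540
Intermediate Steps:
(44071 + 885)*(32620 - 43335) = 44956*(-10715) = -481703540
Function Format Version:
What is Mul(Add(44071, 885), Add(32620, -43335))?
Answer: -481703540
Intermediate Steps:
Mul(Add(44071, 885), Add(32620, -43335)) = Mul(44956, -10715) = -481703540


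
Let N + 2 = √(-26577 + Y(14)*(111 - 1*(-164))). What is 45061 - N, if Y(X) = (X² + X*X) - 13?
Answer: 45063 - 4*√4853 ≈ 44784.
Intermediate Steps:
Y(X) = -13 + 2*X² (Y(X) = (X² + X²) - 13 = 2*X² - 13 = -13 + 2*X²)
N = -2 + 4*√4853 (N = -2 + √(-26577 + (-13 + 2*14²)*(111 - 1*(-164))) = -2 + √(-26577 + (-13 + 2*196)*(111 + 164)) = -2 + √(-26577 + (-13 + 392)*275) = -2 + √(-26577 + 379*275) = -2 + √(-26577 + 104225) = -2 + √77648 = -2 + 4*√4853 ≈ 276.65)
45061 - N = 45061 - (-2 + 4*√4853) = 45061 + (2 - 4*√4853) = 45063 - 4*√4853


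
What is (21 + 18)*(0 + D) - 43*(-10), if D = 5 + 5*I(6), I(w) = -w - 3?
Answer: -1130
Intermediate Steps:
I(w) = -3 - w
D = -40 (D = 5 + 5*(-3 - 1*6) = 5 + 5*(-3 - 6) = 5 + 5*(-9) = 5 - 45 = -40)
(21 + 18)*(0 + D) - 43*(-10) = (21 + 18)*(0 - 40) - 43*(-10) = 39*(-40) + 430 = -1560 + 430 = -1130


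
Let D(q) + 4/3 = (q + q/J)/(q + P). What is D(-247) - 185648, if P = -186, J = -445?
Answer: -107315196376/578055 ≈ -1.8565e+5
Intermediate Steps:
D(q) = -4/3 + 444*q/(445*(-186 + q)) (D(q) = -4/3 + (q + q/(-445))/(q - 186) = -4/3 + (q + q*(-1/445))/(-186 + q) = -4/3 + (q - q/445)/(-186 + q) = -4/3 + (444*q/445)/(-186 + q) = -4/3 + 444*q/(445*(-186 + q)))
D(-247) - 185648 = 8*(41385 - 56*(-247))/(1335*(-186 - 247)) - 185648 = (8/1335)*(41385 + 13832)/(-433) - 185648 = (8/1335)*(-1/433)*55217 - 185648 = -441736/578055 - 185648 = -107315196376/578055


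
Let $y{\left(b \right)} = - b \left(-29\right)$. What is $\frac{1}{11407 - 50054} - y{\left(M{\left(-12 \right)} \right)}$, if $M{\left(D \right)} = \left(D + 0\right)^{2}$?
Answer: $- \frac{161389873}{38647} \approx -4176.0$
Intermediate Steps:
$M{\left(D \right)} = D^{2}$
$y{\left(b \right)} = 29 b$
$\frac{1}{11407 - 50054} - y{\left(M{\left(-12 \right)} \right)} = \frac{1}{11407 - 50054} - 29 \left(-12\right)^{2} = \frac{1}{-38647} - 29 \cdot 144 = - \frac{1}{38647} - 4176 = - \frac{161389873}{38647}$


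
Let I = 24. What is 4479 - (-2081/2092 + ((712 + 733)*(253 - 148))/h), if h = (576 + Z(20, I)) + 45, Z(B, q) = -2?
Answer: 5483951531/1294948 ≈ 4234.9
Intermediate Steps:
h = 619 (h = (576 - 2) + 45 = 574 + 45 = 619)
4479 - (-2081/2092 + ((712 + 733)*(253 - 148))/h) = 4479 - (-2081/2092 + ((712 + 733)*(253 - 148))/619) = 4479 - (-2081*1/2092 + (1445*105)*(1/619)) = 4479 - (-2081/2092 + 151725*(1/619)) = 4479 - (-2081/2092 + 151725/619) = 4479 - 1*316120561/1294948 = 4479 - 316120561/1294948 = 5483951531/1294948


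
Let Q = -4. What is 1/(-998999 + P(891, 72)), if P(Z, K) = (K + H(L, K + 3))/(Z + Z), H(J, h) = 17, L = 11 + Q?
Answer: -1782/1780216129 ≈ -1.0010e-6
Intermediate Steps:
L = 7 (L = 11 - 4 = 7)
P(Z, K) = (17 + K)/(2*Z) (P(Z, K) = (K + 17)/(Z + Z) = (17 + K)/((2*Z)) = (17 + K)*(1/(2*Z)) = (17 + K)/(2*Z))
1/(-998999 + P(891, 72)) = 1/(-998999 + (½)*(17 + 72)/891) = 1/(-998999 + (½)*(1/891)*89) = 1/(-998999 + 89/1782) = 1/(-1780216129/1782) = -1782/1780216129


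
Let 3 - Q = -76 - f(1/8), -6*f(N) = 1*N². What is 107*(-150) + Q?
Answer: -6132865/384 ≈ -15971.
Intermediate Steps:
f(N) = -N²/6
Q = 30335/384 (Q = 3 - (-76 - (-1)*(1/8)²/6) = 3 - (-76 - (-1)*(⅛)²/6) = 3 - (-76 - (-1)/(6*64)) = 3 - (-76 - 1*(-1/384)) = 3 - (-76 + 1/384) = 3 - 1*(-29183/384) = 3 + 29183/384 = 30335/384 ≈ 78.997)
107*(-150) + Q = 107*(-150) + 30335/384 = -16050 + 30335/384 = -6132865/384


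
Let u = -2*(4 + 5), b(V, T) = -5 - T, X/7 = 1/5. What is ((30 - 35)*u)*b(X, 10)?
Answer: -1350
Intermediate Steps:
X = 7/5 ≈ 1.4000
u = -18 (u = -2*9 = -18)
((30 - 35)*u)*b(X, 10) = ((30 - 35)*(-18))*(-5 - 1*10) = (-5*(-18))*(-5 - 10) = 90*(-15) = -1350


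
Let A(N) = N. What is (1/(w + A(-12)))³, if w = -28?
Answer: -1/64000 ≈ -1.5625e-5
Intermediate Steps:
(1/(w + A(-12)))³ = (1/(-28 - 12))³ = (1/(-40))³ = (-1/40)³ = -1/64000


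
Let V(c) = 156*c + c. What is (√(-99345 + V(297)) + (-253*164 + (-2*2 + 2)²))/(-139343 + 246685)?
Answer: -20744/53671 + I*√13179/53671 ≈ -0.3865 + 0.002139*I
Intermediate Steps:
V(c) = 157*c
(√(-99345 + V(297)) + (-253*164 + (-2*2 + 2)²))/(-139343 + 246685) = (√(-99345 + 157*297) + (-253*164 + (-2*2 + 2)²))/(-139343 + 246685) = (√(-99345 + 46629) + (-41492 + (-4 + 2)²))/107342 = (√(-52716) + (-41492 + (-2)²))*(1/107342) = (2*I*√13179 + (-41492 + 4))*(1/107342) = (2*I*√13179 - 41488)*(1/107342) = (-41488 + 2*I*√13179)*(1/107342) = -20744/53671 + I*√13179/53671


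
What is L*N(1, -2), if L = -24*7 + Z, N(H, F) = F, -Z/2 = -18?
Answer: 264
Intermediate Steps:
Z = 36 (Z = -2*(-18) = 36)
L = -132 (L = -24*7 + 36 = -168 + 36 = -132)
L*N(1, -2) = -132*(-2) = 264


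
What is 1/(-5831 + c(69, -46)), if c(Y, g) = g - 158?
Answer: -1/6035 ≈ -0.00016570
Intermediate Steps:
c(Y, g) = -158 + g
1/(-5831 + c(69, -46)) = 1/(-5831 + (-158 - 46)) = 1/(-5831 - 204) = 1/(-6035) = -1/6035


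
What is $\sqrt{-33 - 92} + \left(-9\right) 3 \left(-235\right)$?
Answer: $6345 + 5 i \sqrt{5} \approx 6345.0 + 11.18 i$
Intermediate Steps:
$\sqrt{-33 - 92} + \left(-9\right) 3 \left(-235\right) = \sqrt{-125} - -6345 = 5 i \sqrt{5} + 6345 = 6345 + 5 i \sqrt{5}$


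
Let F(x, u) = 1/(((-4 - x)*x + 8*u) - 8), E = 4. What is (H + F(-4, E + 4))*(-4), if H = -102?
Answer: 5711/14 ≈ 407.93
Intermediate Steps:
F(x, u) = 1/(-8 + 8*u + x*(-4 - x)) (F(x, u) = 1/((x*(-4 - x) + 8*u) - 8) = 1/((8*u + x*(-4 - x)) - 8) = 1/(-8 + 8*u + x*(-4 - x)))
(H + F(-4, E + 4))*(-4) = (-102 - 1/(8 + (-4)² - 8*(4 + 4) + 4*(-4)))*(-4) = (-102 - 1/(8 + 16 - 8*8 - 16))*(-4) = (-102 - 1/(8 + 16 - 64 - 16))*(-4) = (-102 - 1/(-56))*(-4) = (-102 - 1*(-1/56))*(-4) = (-102 + 1/56)*(-4) = -5711/56*(-4) = 5711/14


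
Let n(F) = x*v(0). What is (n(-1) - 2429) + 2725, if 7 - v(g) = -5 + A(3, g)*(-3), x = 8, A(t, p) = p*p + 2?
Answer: 440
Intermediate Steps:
A(t, p) = 2 + p² (A(t, p) = p² + 2 = 2 + p²)
v(g) = 18 + 3*g² (v(g) = 7 - (-5 + (2 + g²)*(-3)) = 7 - (-5 + (-6 - 3*g²)) = 7 - (-11 - 3*g²) = 7 + (11 + 3*g²) = 18 + 3*g²)
n(F) = 144 (n(F) = 8*(18 + 3*0²) = 8*(18 + 3*0) = 8*(18 + 0) = 8*18 = 144)
(n(-1) - 2429) + 2725 = (144 - 2429) + 2725 = -2285 + 2725 = 440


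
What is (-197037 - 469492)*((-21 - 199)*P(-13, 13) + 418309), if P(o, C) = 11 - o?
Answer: -275295806341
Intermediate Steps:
(-197037 - 469492)*((-21 - 199)*P(-13, 13) + 418309) = (-197037 - 469492)*((-21 - 199)*(11 - 1*(-13)) + 418309) = -666529*(-220*(11 + 13) + 418309) = -666529*(-220*24 + 418309) = -666529*(-5280 + 418309) = -666529*413029 = -275295806341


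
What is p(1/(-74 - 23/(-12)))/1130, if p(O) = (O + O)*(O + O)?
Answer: 288/422747125 ≈ 6.8126e-7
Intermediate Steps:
p(O) = 4*O**2 (p(O) = (2*O)*(2*O) = 4*O**2)
p(1/(-74 - 23/(-12)))/1130 = (4*(1/(-74 - 23/(-12)))**2)/1130 = (4*(1/(-74 - 23*(-1/12)))**2)*(1/1130) = (4*(1/(-74 + 23/12))**2)*(1/1130) = (4*(1/(-865/12))**2)*(1/1130) = (4*(-12/865)**2)*(1/1130) = (4*(144/748225))*(1/1130) = (576/748225)*(1/1130) = 288/422747125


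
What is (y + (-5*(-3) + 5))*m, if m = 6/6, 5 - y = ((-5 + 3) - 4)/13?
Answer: 331/13 ≈ 25.462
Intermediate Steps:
y = 71/13 (y = 5 - ((-5 + 3) - 4)/13 = 5 - (-2 - 4)/13 = 5 - (-6)/13 = 5 - 1*(-6/13) = 5 + 6/13 = 71/13 ≈ 5.4615)
m = 1 (m = 6*(1/6) = 1)
(y + (-5*(-3) + 5))*m = (71/13 + (-5*(-3) + 5))*1 = (71/13 + (15 + 5))*1 = (71/13 + 20)*1 = (331/13)*1 = 331/13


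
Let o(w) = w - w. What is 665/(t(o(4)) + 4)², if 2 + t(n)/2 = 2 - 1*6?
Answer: 665/64 ≈ 10.391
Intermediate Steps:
o(w) = 0
t(n) = -12 (t(n) = -4 + 2*(2 - 1*6) = -4 + 2*(2 - 6) = -4 + 2*(-4) = -4 - 8 = -12)
665/(t(o(4)) + 4)² = 665/(-12 + 4)² = 665/(-8)² = 665/64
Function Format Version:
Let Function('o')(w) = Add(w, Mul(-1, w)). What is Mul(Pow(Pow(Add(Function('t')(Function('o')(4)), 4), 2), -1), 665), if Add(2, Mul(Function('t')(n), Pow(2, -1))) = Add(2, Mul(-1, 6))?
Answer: Rational(665, 64) ≈ 10.391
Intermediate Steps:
Function('o')(w) = 0
Function('t')(n) = -12 (Function('t')(n) = Add(-4, Mul(2, Add(2, Mul(-1, 6)))) = Add(-4, Mul(2, Add(2, -6))) = Add(-4, Mul(2, -4)) = Add(-4, -8) = -12)
Mul(Pow(Pow(Add(Function('t')(Function('o')(4)), 4), 2), -1), 665) = Mul(Pow(Pow(Add(-12, 4), 2), -1), 665) = Mul(Pow(Pow(-8, 2), -1), 665) = Mul(Pow(64, -1), 665) = Mul(Rational(1, 64), 665) = Rational(665, 64)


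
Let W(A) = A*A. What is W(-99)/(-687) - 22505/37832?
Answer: -128750789/8663528 ≈ -14.861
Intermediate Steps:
W(A) = A**2
W(-99)/(-687) - 22505/37832 = (-99)**2/(-687) - 22505/37832 = 9801*(-1/687) - 22505*1/37832 = -3267/229 - 22505/37832 = -128750789/8663528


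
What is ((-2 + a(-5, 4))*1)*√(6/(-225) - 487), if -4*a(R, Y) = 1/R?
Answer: -13*I*√109581/100 ≈ -43.034*I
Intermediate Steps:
a(R, Y) = -1/(4*R)
((-2 + a(-5, 4))*1)*√(6/(-225) - 487) = ((-2 - ¼/(-5))*1)*√(6/(-225) - 487) = ((-2 - ¼*(-⅕))*1)*√(6*(-1/225) - 487) = ((-2 + 1/20)*1)*√(-2/75 - 487) = (-39/20*1)*√(-36527/75) = -13*I*√109581/100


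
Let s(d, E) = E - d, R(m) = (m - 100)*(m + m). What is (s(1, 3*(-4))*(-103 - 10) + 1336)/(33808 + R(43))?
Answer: 2805/28906 ≈ 0.097039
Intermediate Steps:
R(m) = 2*m*(-100 + m) (R(m) = (-100 + m)*(2*m) = 2*m*(-100 + m))
(s(1, 3*(-4))*(-103 - 10) + 1336)/(33808 + R(43)) = ((3*(-4) - 1*1)*(-103 - 10) + 1336)/(33808 + 2*43*(-100 + 43)) = ((-12 - 1)*(-113) + 1336)/(33808 + 2*43*(-57)) = (-13*(-113) + 1336)/(33808 - 4902) = (1469 + 1336)/28906 = 2805*(1/28906) = 2805/28906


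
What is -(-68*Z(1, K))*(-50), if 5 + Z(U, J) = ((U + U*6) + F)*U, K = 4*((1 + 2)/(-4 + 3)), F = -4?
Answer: 6800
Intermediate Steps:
K = -12 (K = 4*(3/(-1)) = 4*(3*(-1)) = 4*(-3) = -12)
Z(U, J) = -5 + U*(-4 + 7*U) (Z(U, J) = -5 + ((U + U*6) - 4)*U = -5 + ((U + 6*U) - 4)*U = -5 + (7*U - 4)*U = -5 + (-4 + 7*U)*U = -5 + U*(-4 + 7*U))
-(-68*Z(1, K))*(-50) = -(-68*(-5 - 4*1 + 7*1**2))*(-50) = -(-68*(-5 - 4 + 7*1))*(-50) = -(-68*(-5 - 4 + 7))*(-50) = -(-68*(-2))*(-50) = -136*(-50) = -1*(-6800) = 6800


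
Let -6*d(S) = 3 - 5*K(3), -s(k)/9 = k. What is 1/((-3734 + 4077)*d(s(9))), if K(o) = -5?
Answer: -3/4802 ≈ -0.00062474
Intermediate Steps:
s(k) = -9*k
d(S) = -14/3 (d(S) = -(3 - 5*(-5))/6 = -(3 + 25)/6 = -⅙*28 = -14/3)
1/((-3734 + 4077)*d(s(9))) = 1/((-3734 + 4077)*(-14/3)) = -3/14/343 = (1/343)*(-3/14) = -3/4802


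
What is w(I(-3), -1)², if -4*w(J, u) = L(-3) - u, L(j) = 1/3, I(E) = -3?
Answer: ⅑ ≈ 0.11111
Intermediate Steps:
L(j) = ⅓ (L(j) = 1*(⅓) = ⅓)
w(J, u) = -1/12 + u/4 (w(J, u) = -(⅓ - u)/4 = -1/12 + u/4)
w(I(-3), -1)² = (-1/12 + (¼)*(-1))² = (-1/12 - ¼)² = (-⅓)² = ⅑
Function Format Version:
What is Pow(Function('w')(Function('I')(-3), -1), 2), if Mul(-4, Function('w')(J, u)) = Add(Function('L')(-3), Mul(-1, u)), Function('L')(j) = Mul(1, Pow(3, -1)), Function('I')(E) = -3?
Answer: Rational(1, 9) ≈ 0.11111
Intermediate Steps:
Function('L')(j) = Rational(1, 3) (Function('L')(j) = Mul(1, Rational(1, 3)) = Rational(1, 3))
Function('w')(J, u) = Add(Rational(-1, 12), Mul(Rational(1, 4), u)) (Function('w')(J, u) = Mul(Rational(-1, 4), Add(Rational(1, 3), Mul(-1, u))) = Add(Rational(-1, 12), Mul(Rational(1, 4), u)))
Pow(Function('w')(Function('I')(-3), -1), 2) = Pow(Add(Rational(-1, 12), Mul(Rational(1, 4), -1)), 2) = Pow(Add(Rational(-1, 12), Rational(-1, 4)), 2) = Pow(Rational(-1, 3), 2) = Rational(1, 9)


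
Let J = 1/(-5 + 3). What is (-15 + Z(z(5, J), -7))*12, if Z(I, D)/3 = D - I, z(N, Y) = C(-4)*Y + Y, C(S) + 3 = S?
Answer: -540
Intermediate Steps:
C(S) = -3 + S
J = -½ (J = 1/(-2) = -½ ≈ -0.50000)
z(N, Y) = -6*Y (z(N, Y) = (-3 - 4)*Y + Y = -7*Y + Y = -6*Y)
Z(I, D) = -3*I + 3*D (Z(I, D) = 3*(D - I) = -3*I + 3*D)
(-15 + Z(z(5, J), -7))*12 = (-15 + (-(-18)*(-1)/2 + 3*(-7)))*12 = (-15 + (-3*3 - 21))*12 = (-15 + (-9 - 21))*12 = (-15 - 30)*12 = -45*12 = -540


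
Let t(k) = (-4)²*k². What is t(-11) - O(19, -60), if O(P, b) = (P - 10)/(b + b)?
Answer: 77443/40 ≈ 1936.1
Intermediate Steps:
O(P, b) = (-10 + P)/(2*b) (O(P, b) = (-10 + P)/((2*b)) = (-10 + P)*(1/(2*b)) = (-10 + P)/(2*b))
t(k) = 16*k²
t(-11) - O(19, -60) = 16*(-11)² - (-10 + 19)/(2*(-60)) = 16*121 - (-1)*9/(2*60) = 1936 - 1*(-3/40) = 1936 + 3/40 = 77443/40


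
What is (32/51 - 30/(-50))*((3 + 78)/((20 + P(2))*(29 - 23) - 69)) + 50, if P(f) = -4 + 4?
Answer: 75067/1445 ≈ 51.949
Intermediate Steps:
P(f) = 0
(32/51 - 30/(-50))*((3 + 78)/((20 + P(2))*(29 - 23) - 69)) + 50 = (32/51 - 30/(-50))*((3 + 78)/((20 + 0)*(29 - 23) - 69)) + 50 = (32*(1/51) - 30*(-1/50))*(81/(20*6 - 69)) + 50 = (32/51 + ⅗)*(81/(120 - 69)) + 50 = 313*(81/51)/255 + 50 = 313*(81*(1/51))/255 + 50 = (313/255)*(27/17) + 50 = 2817/1445 + 50 = 75067/1445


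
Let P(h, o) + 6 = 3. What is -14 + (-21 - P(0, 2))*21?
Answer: -392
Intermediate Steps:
P(h, o) = -3 (P(h, o) = -6 + 3 = -3)
-14 + (-21 - P(0, 2))*21 = -14 + (-21 - 1*(-3))*21 = -14 + (-21 + 3)*21 = -14 - 18*21 = -14 - 378 = -392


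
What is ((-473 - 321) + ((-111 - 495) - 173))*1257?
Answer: -1977261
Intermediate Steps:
((-473 - 321) + ((-111 - 495) - 173))*1257 = (-794 + (-606 - 173))*1257 = (-794 - 779)*1257 = -1573*1257 = -1977261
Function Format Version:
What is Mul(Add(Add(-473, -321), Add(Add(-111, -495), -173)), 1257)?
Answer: -1977261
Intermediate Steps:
Mul(Add(Add(-473, -321), Add(Add(-111, -495), -173)), 1257) = Mul(Add(-794, Add(-606, -173)), 1257) = Mul(Add(-794, -779), 1257) = Mul(-1573, 1257) = -1977261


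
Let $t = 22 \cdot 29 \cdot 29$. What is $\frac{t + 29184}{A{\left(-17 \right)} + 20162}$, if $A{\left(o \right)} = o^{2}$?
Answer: $\frac{47686}{20451} \approx 2.3317$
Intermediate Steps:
$t = 18502$ ($t = 638 \cdot 29 = 18502$)
$\frac{t + 29184}{A{\left(-17 \right)} + 20162} = \frac{18502 + 29184}{\left(-17\right)^{2} + 20162} = \frac{47686}{289 + 20162} = \frac{47686}{20451}$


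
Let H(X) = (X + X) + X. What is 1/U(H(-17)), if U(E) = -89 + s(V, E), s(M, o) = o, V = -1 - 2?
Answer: -1/140 ≈ -0.0071429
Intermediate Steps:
V = -3
H(X) = 3*X (H(X) = 2*X + X = 3*X)
U(E) = -89 + E
1/U(H(-17)) = 1/(-89 + 3*(-17)) = 1/(-89 - 51) = 1/(-140) = -1/140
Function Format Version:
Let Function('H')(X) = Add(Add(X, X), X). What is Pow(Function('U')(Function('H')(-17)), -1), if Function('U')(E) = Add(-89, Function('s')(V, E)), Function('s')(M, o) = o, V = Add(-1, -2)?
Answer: Rational(-1, 140) ≈ -0.0071429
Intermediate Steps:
V = -3
Function('H')(X) = Mul(3, X) (Function('H')(X) = Add(Mul(2, X), X) = Mul(3, X))
Function('U')(E) = Add(-89, E)
Pow(Function('U')(Function('H')(-17)), -1) = Pow(Add(-89, Mul(3, -17)), -1) = Pow(Add(-89, -51), -1) = Pow(-140, -1) = Rational(-1, 140)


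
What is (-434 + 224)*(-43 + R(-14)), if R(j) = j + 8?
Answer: 10290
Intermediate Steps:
R(j) = 8 + j
(-434 + 224)*(-43 + R(-14)) = (-434 + 224)*(-43 + (8 - 14)) = -210*(-43 - 6) = -210*(-49) = 10290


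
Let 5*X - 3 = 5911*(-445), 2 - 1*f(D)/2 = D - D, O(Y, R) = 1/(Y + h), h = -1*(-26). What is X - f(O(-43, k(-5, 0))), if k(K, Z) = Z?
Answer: -2630412/5 ≈ -5.2608e+5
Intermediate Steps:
h = 26
O(Y, R) = 1/(26 + Y) (O(Y, R) = 1/(Y + 26) = 1/(26 + Y))
f(D) = 4 (f(D) = 4 - 2*(D - D) = 4 - 2*0 = 4 + 0 = 4)
X = -2630392/5 (X = 3/5 + (5911*(-445))/5 = 3/5 + (1/5)*(-2630395) = 3/5 - 526079 = -2630392/5 ≈ -5.2608e+5)
X - f(O(-43, k(-5, 0))) = -2630392/5 - 1*4 = -2630392/5 - 4 = -2630412/5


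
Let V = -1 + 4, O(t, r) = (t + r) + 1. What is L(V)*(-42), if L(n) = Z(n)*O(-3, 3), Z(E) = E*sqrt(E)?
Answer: -126*sqrt(3) ≈ -218.24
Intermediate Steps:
Z(E) = E**(3/2)
O(t, r) = 1 + r + t (O(t, r) = (r + t) + 1 = 1 + r + t)
V = 3
L(n) = n**(3/2) (L(n) = n**(3/2)*(1 + 3 - 3) = n**(3/2)*1 = n**(3/2))
L(V)*(-42) = 3**(3/2)*(-42) = (3*sqrt(3))*(-42) = -126*sqrt(3)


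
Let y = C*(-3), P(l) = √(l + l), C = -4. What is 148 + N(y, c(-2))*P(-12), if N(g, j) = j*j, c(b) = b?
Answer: 148 + 8*I*√6 ≈ 148.0 + 19.596*I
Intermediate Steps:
P(l) = √2*√l (P(l) = √(2*l) = √2*√l)
y = 12 (y = -4*(-3) = 12)
N(g, j) = j²
148 + N(y, c(-2))*P(-12) = 148 + (-2)²*(√2*√(-12)) = 148 + 4*(√2*(2*I*√3)) = 148 + 4*(2*I*√6) = 148 + 8*I*√6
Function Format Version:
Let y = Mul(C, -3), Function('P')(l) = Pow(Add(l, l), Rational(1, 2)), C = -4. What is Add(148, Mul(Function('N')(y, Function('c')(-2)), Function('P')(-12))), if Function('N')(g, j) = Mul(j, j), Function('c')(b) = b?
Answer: Add(148, Mul(8, I, Pow(6, Rational(1, 2)))) ≈ Add(148.00, Mul(19.596, I))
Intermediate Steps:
Function('P')(l) = Mul(Pow(2, Rational(1, 2)), Pow(l, Rational(1, 2))) (Function('P')(l) = Pow(Mul(2, l), Rational(1, 2)) = Mul(Pow(2, Rational(1, 2)), Pow(l, Rational(1, 2))))
y = 12 (y = Mul(-4, -3) = 12)
Function('N')(g, j) = Pow(j, 2)
Add(148, Mul(Function('N')(y, Function('c')(-2)), Function('P')(-12))) = Add(148, Mul(Pow(-2, 2), Mul(Pow(2, Rational(1, 2)), Pow(-12, Rational(1, 2))))) = Add(148, Mul(4, Mul(Pow(2, Rational(1, 2)), Mul(2, I, Pow(3, Rational(1, 2)))))) = Add(148, Mul(4, Mul(2, I, Pow(6, Rational(1, 2))))) = Add(148, Mul(8, I, Pow(6, Rational(1, 2))))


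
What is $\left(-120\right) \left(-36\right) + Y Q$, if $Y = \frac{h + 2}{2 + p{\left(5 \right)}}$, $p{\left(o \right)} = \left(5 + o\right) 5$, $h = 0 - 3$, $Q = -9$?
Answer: $\frac{224649}{52} \approx 4320.2$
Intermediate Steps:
$h = -3$ ($h = 0 - 3 = -3$)
$p{\left(o \right)} = 25 + 5 o$
$Y = - \frac{1}{52}$ ($Y = \frac{-3 + 2}{2 + \left(25 + 5 \cdot 5\right)} = - \frac{1}{2 + \left(25 + 25\right)} = - \frac{1}{2 + 50} = - \frac{1}{52} \approx -0.019231$)
$\left(-120\right) \left(-36\right) + Y Q = \left(-120\right) \left(-36\right) - - \frac{9}{52} = 4320 + \frac{9}{52} = \frac{224649}{52}$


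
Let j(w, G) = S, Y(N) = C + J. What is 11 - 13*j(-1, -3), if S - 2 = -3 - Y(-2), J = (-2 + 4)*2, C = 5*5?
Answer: 401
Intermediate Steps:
C = 25
J = 4 (J = 2*2 = 4)
Y(N) = 29 (Y(N) = 25 + 4 = 29)
S = -30 (S = 2 + (-3 - 1*29) = 2 + (-3 - 29) = 2 - 32 = -30)
j(w, G) = -30
11 - 13*j(-1, -3) = 11 - 13*(-30) = 11 + 390 = 401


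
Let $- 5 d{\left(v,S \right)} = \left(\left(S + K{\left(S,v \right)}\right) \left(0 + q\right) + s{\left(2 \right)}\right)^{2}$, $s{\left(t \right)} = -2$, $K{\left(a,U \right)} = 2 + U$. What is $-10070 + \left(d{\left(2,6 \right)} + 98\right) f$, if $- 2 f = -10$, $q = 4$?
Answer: $-11024$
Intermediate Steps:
$f = 5$ ($f = \left(- \frac{1}{2}\right) \left(-10\right) = 5$)
$d{\left(v,S \right)} = - \frac{\left(6 + 4 S + 4 v\right)^{2}}{5}$ ($d{\left(v,S \right)} = - \frac{\left(\left(S + \left(2 + v\right)\right) \left(0 + 4\right) - 2\right)^{2}}{5} = - \frac{\left(\left(2 + S + v\right) 4 - 2\right)^{2}}{5} = - \frac{\left(\left(8 + 4 S + 4 v\right) - 2\right)^{2}}{5} = - \frac{\left(6 + 4 S + 4 v\right)^{2}}{5}$)
$-10070 + \left(d{\left(2,6 \right)} + 98\right) f = -10070 + \left(- \frac{4 \left(3 + 2 \cdot 6 + 2 \cdot 2\right)^{2}}{5} + 98\right) 5 = -10070 + \left(- \frac{4 \left(3 + 12 + 4\right)^{2}}{5} + 98\right) 5 = -10070 + \left(- \frac{4 \cdot 19^{2}}{5} + 98\right) 5 = -10070 + \left(\left(- \frac{4}{5}\right) 361 + 98\right) 5 = -10070 + \left(- \frac{1444}{5} + 98\right) 5 = -10070 - 954 = -11024$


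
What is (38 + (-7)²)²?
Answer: 7569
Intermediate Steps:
(38 + (-7)²)² = (38 + 49)² = 87² = 7569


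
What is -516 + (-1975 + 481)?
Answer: -2010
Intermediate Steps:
-516 + (-1975 + 481) = -516 - 1494 = -2010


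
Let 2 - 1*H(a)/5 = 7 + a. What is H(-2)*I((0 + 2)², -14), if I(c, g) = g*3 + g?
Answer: 840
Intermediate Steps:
I(c, g) = 4*g (I(c, g) = 3*g + g = 4*g)
H(a) = -25 - 5*a (H(a) = 10 - 5*(7 + a) = 10 + (-35 - 5*a) = -25 - 5*a)
H(-2)*I((0 + 2)², -14) = (-25 - 5*(-2))*(4*(-14)) = (-25 + 10)*(-56) = -15*(-56) = 840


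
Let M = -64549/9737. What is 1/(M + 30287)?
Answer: 9737/294839970 ≈ 3.3025e-5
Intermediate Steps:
M = -64549/9737 (M = -64549*1/9737 = -64549/9737 ≈ -6.6292)
1/(M + 30287) = 1/(-64549/9737 + 30287) = 1/(294839970/9737) = 9737/294839970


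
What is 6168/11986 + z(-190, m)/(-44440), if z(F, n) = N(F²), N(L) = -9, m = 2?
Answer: 137106897/266328920 ≈ 0.51480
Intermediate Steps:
z(F, n) = -9
6168/11986 + z(-190, m)/(-44440) = 6168/11986 - 9/(-44440) = 6168*(1/11986) - 9*(-1/44440) = 3084/5993 + 9/44440 = 137106897/266328920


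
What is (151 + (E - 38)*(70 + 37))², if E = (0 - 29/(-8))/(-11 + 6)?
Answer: 25505048209/1600 ≈ 1.5941e+7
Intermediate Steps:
E = -29/40 (E = (0 - 29*(-⅛))/(-5) = (0 + 29/8)*(-⅕) = (29/8)*(-⅕) = -29/40 ≈ -0.72500)
(151 + (E - 38)*(70 + 37))² = (151 + (-29/40 - 38)*(70 + 37))² = (151 - 1549/40*107)² = (151 - 165743/40)² = (-159703/40)² = 25505048209/1600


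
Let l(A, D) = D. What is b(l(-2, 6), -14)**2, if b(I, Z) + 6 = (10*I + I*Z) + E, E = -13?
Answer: 1849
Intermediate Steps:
b(I, Z) = -19 + 10*I + I*Z (b(I, Z) = -6 + ((10*I + I*Z) - 13) = -6 + (-13 + 10*I + I*Z) = -19 + 10*I + I*Z)
b(l(-2, 6), -14)**2 = (-19 + 10*6 + 6*(-14))**2 = (-19 + 60 - 84)**2 = (-43)**2 = 1849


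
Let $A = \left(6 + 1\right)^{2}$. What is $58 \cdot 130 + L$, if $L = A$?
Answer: $7589$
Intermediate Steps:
$A = 49$ ($A = 7^{2} = 49$)
$L = 49$
$58 \cdot 130 + L = 58 \cdot 130 + 49 = 7540 + 49 = 7589$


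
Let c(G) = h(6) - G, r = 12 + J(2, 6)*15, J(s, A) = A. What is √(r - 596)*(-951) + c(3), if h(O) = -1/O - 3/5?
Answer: -113/30 - 951*I*√494 ≈ -3.7667 - 21137.0*I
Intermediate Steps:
h(O) = -⅗ - 1/O (h(O) = -1/O - 3*⅕ = -1/O - ⅗ = -⅗ - 1/O)
r = 102 (r = 12 + 6*15 = 12 + 90 = 102)
c(G) = -23/30 - G (c(G) = (-⅗ - 1/6) - G = (-⅗ - 1*⅙) - G = (-⅗ - ⅙) - G = -23/30 - G)
√(r - 596)*(-951) + c(3) = √(102 - 596)*(-951) + (-23/30 - 1*3) = √(-494)*(-951) + (-23/30 - 3) = (I*√494)*(-951) - 113/30 = -951*I*√494 - 113/30 = -113/30 - 951*I*√494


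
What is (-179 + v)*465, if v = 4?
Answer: -81375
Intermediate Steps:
(-179 + v)*465 = (-179 + 4)*465 = -175*465 = -81375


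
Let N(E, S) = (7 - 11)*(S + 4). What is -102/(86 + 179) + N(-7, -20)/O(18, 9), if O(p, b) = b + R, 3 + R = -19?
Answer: -18286/3445 ≈ -5.3080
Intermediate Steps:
R = -22 (R = -3 - 19 = -22)
O(p, b) = -22 + b (O(p, b) = b - 22 = -22 + b)
N(E, S) = -16 - 4*S (N(E, S) = -4*(4 + S) = -16 - 4*S)
-102/(86 + 179) + N(-7, -20)/O(18, 9) = -102/(86 + 179) + (-16 - 4*(-20))/(-22 + 9) = -102/265 + (-16 + 80)/(-13) = -102*1/265 + 64*(-1/13) = -102/265 - 64/13 = -18286/3445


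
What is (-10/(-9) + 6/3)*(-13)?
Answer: -364/9 ≈ -40.444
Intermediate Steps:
(-10/(-9) + 6/3)*(-13) = (-10*(-⅑) + 6*(⅓))*(-13) = (10/9 + 2)*(-13) = (28/9)*(-13) = -364/9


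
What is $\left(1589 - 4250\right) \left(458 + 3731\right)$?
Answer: $-11146929$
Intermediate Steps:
$\left(1589 - 4250\right) \left(458 + 3731\right) = \left(-2661\right) 4189 = -11146929$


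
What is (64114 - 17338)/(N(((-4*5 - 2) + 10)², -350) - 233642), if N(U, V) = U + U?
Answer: -23388/116677 ≈ -0.20045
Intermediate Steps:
N(U, V) = 2*U
(64114 - 17338)/(N(((-4*5 - 2) + 10)², -350) - 233642) = (64114 - 17338)/(2*((-4*5 - 2) + 10)² - 233642) = 46776/(2*((-20 - 2) + 10)² - 233642) = 46776/(2*(-22 + 10)² - 233642) = 46776/(2*(-12)² - 233642) = 46776/(2*144 - 233642) = 46776/(288 - 233642) = 46776/(-233354) = 46776*(-1/233354) = -23388/116677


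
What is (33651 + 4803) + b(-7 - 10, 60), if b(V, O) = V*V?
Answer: 38743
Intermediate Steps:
b(V, O) = V**2
(33651 + 4803) + b(-7 - 10, 60) = (33651 + 4803) + (-7 - 10)**2 = 38454 + (-17)**2 = 38454 + 289 = 38743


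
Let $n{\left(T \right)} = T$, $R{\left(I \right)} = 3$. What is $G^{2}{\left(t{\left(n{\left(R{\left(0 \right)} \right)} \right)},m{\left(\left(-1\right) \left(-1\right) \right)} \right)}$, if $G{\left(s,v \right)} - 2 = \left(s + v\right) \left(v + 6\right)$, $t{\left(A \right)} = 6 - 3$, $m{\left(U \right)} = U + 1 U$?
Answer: $1764$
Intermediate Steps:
$m{\left(U \right)} = 2 U$ ($m{\left(U \right)} = U + U = 2 U$)
$t{\left(A \right)} = 3$ ($t{\left(A \right)} = 6 - 3 = 3$)
$G{\left(s,v \right)} = 2 + \left(6 + v\right) \left(s + v\right)$ ($G{\left(s,v \right)} = 2 + \left(s + v\right) \left(v + 6\right) = 2 + \left(s + v\right) \left(6 + v\right) = 2 + \left(6 + v\right) \left(s + v\right)$)
$G^{2}{\left(t{\left(n{\left(R{\left(0 \right)} \right)} \right)},m{\left(\left(-1\right) \left(-1\right) \right)} \right)} = \left(2 + \left(2 \left(\left(-1\right) \left(-1\right)\right)\right)^{2} + 6 \cdot 3 + 6 \cdot 2 \left(\left(-1\right) \left(-1\right)\right) + 3 \cdot 2 \left(\left(-1\right) \left(-1\right)\right)\right)^{2} = \left(2 + \left(2 \cdot 1\right)^{2} + 18 + 6 \cdot 2 \cdot 1 + 3 \cdot 2 \cdot 1\right)^{2} = \left(2 + 2^{2} + 18 + 6 \cdot 2 + 3 \cdot 2\right)^{2} = \left(2 + 4 + 18 + 12 + 6\right)^{2} = 42^{2} = 1764$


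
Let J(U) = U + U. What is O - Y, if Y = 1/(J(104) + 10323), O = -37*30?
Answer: -11689411/10531 ≈ -1110.0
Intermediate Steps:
J(U) = 2*U
O = -1110
Y = 1/10531 (Y = 1/(2*104 + 10323) = 1/(208 + 10323) = 1/10531 ≈ 9.4958e-5)
O - Y = -1110 - 1*1/10531 = -1110 - 1/10531 = -11689411/10531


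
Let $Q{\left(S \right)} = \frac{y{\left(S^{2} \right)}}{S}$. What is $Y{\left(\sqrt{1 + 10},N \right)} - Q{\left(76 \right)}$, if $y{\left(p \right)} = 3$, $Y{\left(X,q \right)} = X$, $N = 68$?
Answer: $- \frac{3}{76} + \sqrt{11} \approx 3.2772$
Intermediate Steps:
$Q{\left(S \right)} = \frac{3}{S}$
$Y{\left(\sqrt{1 + 10},N \right)} - Q{\left(76 \right)} = \sqrt{1 + 10} - \frac{3}{76} = \sqrt{11} - 3 \cdot \frac{1}{76} = \sqrt{11} - \frac{3}{76} = - \frac{3}{76} + \sqrt{11}$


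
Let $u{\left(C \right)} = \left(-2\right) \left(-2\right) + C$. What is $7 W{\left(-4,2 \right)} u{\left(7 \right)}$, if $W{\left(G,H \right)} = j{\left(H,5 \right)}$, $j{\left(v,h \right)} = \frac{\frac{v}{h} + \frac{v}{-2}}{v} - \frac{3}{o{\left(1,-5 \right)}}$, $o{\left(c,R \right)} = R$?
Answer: $\frac{231}{10} \approx 23.1$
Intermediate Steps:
$j{\left(v,h \right)} = \frac{3}{5} + \frac{- \frac{v}{2} + \frac{v}{h}}{v}$ ($j{\left(v,h \right)} = \frac{\frac{v}{h} + \frac{v}{-2}}{v} - \frac{3}{-5} = \frac{\frac{v}{h} + v \left(- \frac{1}{2}\right)}{v} - - \frac{3}{5} = \frac{\frac{v}{h} - \frac{v}{2}}{v} + \frac{3}{5} = \frac{- \frac{v}{2} + \frac{v}{h}}{v} + \frac{3}{5} = \frac{3}{5} + \frac{- \frac{v}{2} + \frac{v}{h}}{v}$)
$W{\left(G,H \right)} = \frac{3}{10}$ ($W{\left(G,H \right)} = \frac{10 + 5}{10 \cdot 5} = \frac{1}{10} \cdot \frac{1}{5} \cdot 15 = \frac{3}{10}$)
$u{\left(C \right)} = 4 + C$
$7 W{\left(-4,2 \right)} u{\left(7 \right)} = 7 \cdot \frac{3}{10} \left(4 + 7\right) = \frac{21}{10} \cdot 11 = \frac{231}{10}$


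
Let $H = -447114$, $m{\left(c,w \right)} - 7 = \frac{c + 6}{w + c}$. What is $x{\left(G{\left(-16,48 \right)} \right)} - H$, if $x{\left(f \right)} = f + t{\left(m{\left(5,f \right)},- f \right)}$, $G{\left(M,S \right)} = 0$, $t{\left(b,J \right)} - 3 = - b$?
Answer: $\frac{2235539}{5} \approx 4.4711 \cdot 10^{5}$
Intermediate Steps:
$m{\left(c,w \right)} = 7 + \frac{6 + c}{c + w}$ ($m{\left(c,w \right)} = 7 + \frac{c + 6}{w + c} = 7 + \frac{6 + c}{c + w}$)
$t{\left(b,J \right)} = 3 - b$
$x{\left(f \right)} = 3 + f - \frac{46 + 7 f}{5 + f}$ ($x{\left(f \right)} = f + \left(3 - \frac{6 + 7 f + 8 \cdot 5}{5 + f}\right) = f + \left(3 - \frac{6 + 7 f + 40}{5 + f}\right) = f + \left(3 - \frac{46 + 7 f}{5 + f}\right) = 3 + f - \frac{46 + 7 f}{5 + f}$)
$x{\left(G{\left(-16,48 \right)} \right)} - H = \frac{-31 + 0 + 0^{2}}{5 + 0} - -447114 = \frac{-31 + 0 + 0}{5} + 447114 = \frac{1}{5} \left(-31\right) + 447114 = - \frac{31}{5} + 447114 = \frac{2235539}{5}$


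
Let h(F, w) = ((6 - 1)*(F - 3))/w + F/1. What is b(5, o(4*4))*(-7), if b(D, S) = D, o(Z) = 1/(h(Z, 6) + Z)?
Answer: -35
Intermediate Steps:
h(F, w) = F + (-15 + 5*F)/w (h(F, w) = (5*(-3 + F))/w + F*1 = (-15 + 5*F)/w + F = F + (-15 + 5*F)/w)
o(Z) = 1/(-5/2 + 17*Z/6) (o(Z) = 1/((-15 + 5*Z + Z*6)/6 + Z) = 1/((-15 + 5*Z + 6*Z)/6 + Z) = 1/((-15 + 11*Z)/6 + Z) = 1/((-5/2 + 11*Z/6) + Z) = 1/(-5/2 + 17*Z/6))
b(5, o(4*4))*(-7) = 5*(-7) = -35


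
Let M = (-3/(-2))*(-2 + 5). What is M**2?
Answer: 81/4 ≈ 20.250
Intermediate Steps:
M = 9/2 (M = -3*(-1/2)*3 = (3/2)*3 = 9/2 ≈ 4.5000)
M**2 = (9/2)**2 = 81/4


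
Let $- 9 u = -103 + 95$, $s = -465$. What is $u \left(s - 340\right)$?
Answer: $- \frac{6440}{9} \approx -715.56$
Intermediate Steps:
$u = \frac{8}{9}$ ($u = - \frac{-103 + 95}{9} = \left(- \frac{1}{9}\right) \left(-8\right) = \frac{8}{9} \approx 0.88889$)
$u \left(s - 340\right) = \frac{8 \left(-465 - 340\right)}{9} = \frac{8}{9} \left(-805\right) = - \frac{6440}{9}$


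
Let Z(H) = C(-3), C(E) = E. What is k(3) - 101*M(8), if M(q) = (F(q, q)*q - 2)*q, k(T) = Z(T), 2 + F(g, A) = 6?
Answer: -24243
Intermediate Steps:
F(g, A) = 4 (F(g, A) = -2 + 6 = 4)
Z(H) = -3
k(T) = -3
M(q) = q*(-2 + 4*q) (M(q) = (4*q - 2)*q = (-2 + 4*q)*q = q*(-2 + 4*q))
k(3) - 101*M(8) = -3 - 202*8*(-1 + 2*8) = -3 - 202*8*(-1 + 16) = -3 - 202*8*15 = -3 - 101*240 = -3 - 24240 = -24243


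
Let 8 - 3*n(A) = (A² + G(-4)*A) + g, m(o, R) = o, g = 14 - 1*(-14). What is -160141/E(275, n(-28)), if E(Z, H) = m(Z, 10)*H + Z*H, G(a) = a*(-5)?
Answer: 480423/134200 ≈ 3.5799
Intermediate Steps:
g = 28 (g = 14 + 14 = 28)
G(a) = -5*a
n(A) = -20/3 - 20*A/3 - A²/3 (n(A) = 8/3 - ((A² + (-5*(-4))*A) + 28)/3 = 8/3 - ((A² + 20*A) + 28)/3 = 8/3 - (28 + A² + 20*A)/3 = 8/3 + (-28/3 - 20*A/3 - A²/3) = -20/3 - 20*A/3 - A²/3)
E(Z, H) = 2*H*Z (E(Z, H) = Z*H + Z*H = H*Z + H*Z = 2*H*Z)
-160141/E(275, n(-28)) = -160141*1/(550*(-20/3 - 20/3*(-28) - ⅓*(-28)²)) = -160141*1/(550*(-20/3 + 560/3 - ⅓*784)) = -160141*1/(550*(-20/3 + 560/3 - 784/3)) = -160141/(2*(-244/3)*275) = -160141/(-134200/3) = -160141*(-3/134200) = 480423/134200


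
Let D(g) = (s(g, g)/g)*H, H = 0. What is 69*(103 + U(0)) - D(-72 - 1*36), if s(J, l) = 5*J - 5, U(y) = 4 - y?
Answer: 7383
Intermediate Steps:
s(J, l) = -5 + 5*J
D(g) = 0 (D(g) = ((-5 + 5*g)/g)*0 = 0)
69*(103 + U(0)) - D(-72 - 1*36) = 69*(103 + (4 - 1*0)) - 1*0 = 69*(103 + (4 + 0)) + 0 = 69*(103 + 4) + 0 = 69*107 + 0 = 7383 + 0 = 7383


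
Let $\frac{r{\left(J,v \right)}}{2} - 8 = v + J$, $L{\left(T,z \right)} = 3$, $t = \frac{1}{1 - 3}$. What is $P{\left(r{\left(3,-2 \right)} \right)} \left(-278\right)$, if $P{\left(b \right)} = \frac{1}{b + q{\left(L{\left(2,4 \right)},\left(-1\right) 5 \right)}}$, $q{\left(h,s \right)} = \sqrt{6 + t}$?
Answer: $- \frac{10008}{637} + \frac{278 \sqrt{22}}{637} \approx -13.664$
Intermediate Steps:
$t = - \frac{1}{2}$ ($t = \frac{1}{-2} = - \frac{1}{2} \approx -0.5$)
$r{\left(J,v \right)} = 16 + 2 J + 2 v$ ($r{\left(J,v \right)} = 16 + 2 \left(v + J\right) = 16 + 2 \left(J + v\right) = 16 + \left(2 J + 2 v\right) = 16 + 2 J + 2 v$)
$q{\left(h,s \right)} = \frac{\sqrt{22}}{2}$ ($q{\left(h,s \right)} = \sqrt{6 - \frac{1}{2}} = \sqrt{\frac{11}{2}} = \frac{\sqrt{22}}{2}$)
$P{\left(b \right)} = \frac{1}{b + \frac{\sqrt{22}}{2}}$
$P{\left(r{\left(3,-2 \right)} \right)} \left(-278\right) = \frac{2}{\sqrt{22} + 2 \left(16 + 2 \cdot 3 + 2 \left(-2\right)\right)} \left(-278\right) = \frac{2}{\sqrt{22} + 2 \left(16 + 6 - 4\right)} \left(-278\right) = \frac{2}{\sqrt{22} + 2 \cdot 18} \left(-278\right) = \frac{2}{\sqrt{22} + 36} \left(-278\right) = \frac{2}{36 + \sqrt{22}} \left(-278\right) = - \frac{556}{36 + \sqrt{22}}$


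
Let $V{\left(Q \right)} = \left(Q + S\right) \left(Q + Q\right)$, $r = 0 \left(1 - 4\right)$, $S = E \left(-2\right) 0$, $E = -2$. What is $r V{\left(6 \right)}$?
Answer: $0$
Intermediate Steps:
$S = 0$ ($S = \left(-2\right) \left(-2\right) 0 = 4 \cdot 0 = 0$)
$r = 0$ ($r = 0 \left(-3\right) = 0$)
$V{\left(Q \right)} = 2 Q^{2}$ ($V{\left(Q \right)} = \left(Q + 0\right) \left(Q + Q\right) = Q 2 Q = 2 Q^{2}$)
$r V{\left(6 \right)} = 0 \cdot 2 \cdot 6^{2} = 0 \cdot 2 \cdot 36 = 0 \cdot 72 = 0$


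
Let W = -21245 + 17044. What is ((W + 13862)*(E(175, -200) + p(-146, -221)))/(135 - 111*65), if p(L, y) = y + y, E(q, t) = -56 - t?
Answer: 1439489/3540 ≈ 406.64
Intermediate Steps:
p(L, y) = 2*y
W = -4201
((W + 13862)*(E(175, -200) + p(-146, -221)))/(135 - 111*65) = ((-4201 + 13862)*((-56 - 1*(-200)) + 2*(-221)))/(135 - 111*65) = (9661*((-56 + 200) - 442))/(135 - 7215) = (9661*(144 - 442))/(-7080) = (9661*(-298))*(-1/7080) = -2878978*(-1/7080) = 1439489/3540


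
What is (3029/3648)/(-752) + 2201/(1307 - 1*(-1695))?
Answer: 8350279/11406336 ≈ 0.73207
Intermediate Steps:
(3029/3648)/(-752) + 2201/(1307 - 1*(-1695)) = (3029*(1/3648))*(-1/752) + 2201/(1307 + 1695) = (3029/3648)*(-1/752) + 2201/3002 = -3029/2743296 + 2201*(1/3002) = -3029/2743296 + 2201/3002 = 8350279/11406336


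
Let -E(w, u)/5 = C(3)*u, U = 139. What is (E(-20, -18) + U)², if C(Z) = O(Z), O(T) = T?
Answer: 167281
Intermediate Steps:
C(Z) = Z
E(w, u) = -15*u
(E(-20, -18) + U)² = (-15*(-18) + 139)² = (270 + 139)² = 409² = 167281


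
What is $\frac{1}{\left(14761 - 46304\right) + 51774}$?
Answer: $\frac{1}{20231} \approx 4.9429 \cdot 10^{-5}$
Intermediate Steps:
$\frac{1}{\left(14761 - 46304\right) + 51774} = \frac{1}{-31543 + 51774} = \frac{1}{20231}$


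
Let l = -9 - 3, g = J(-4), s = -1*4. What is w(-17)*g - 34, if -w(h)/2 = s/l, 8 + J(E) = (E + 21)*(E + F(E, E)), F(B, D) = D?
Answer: 62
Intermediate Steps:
J(E) = -8 + 2*E*(21 + E) (J(E) = -8 + (E + 21)*(E + E) = -8 + (21 + E)*(2*E) = -8 + 2*E*(21 + E))
s = -4
g = -144 (g = -8 + 2*(-4)² + 42*(-4) = -8 + 2*16 - 168 = -8 + 32 - 168 = -144)
l = -12
w(h) = -⅔ (w(h) = -(-8)/(-12) = -(-8)*(-1)/12 = -2*⅓ = -⅔)
w(-17)*g - 34 = -⅔*(-144) - 34 = 96 - 34 = 62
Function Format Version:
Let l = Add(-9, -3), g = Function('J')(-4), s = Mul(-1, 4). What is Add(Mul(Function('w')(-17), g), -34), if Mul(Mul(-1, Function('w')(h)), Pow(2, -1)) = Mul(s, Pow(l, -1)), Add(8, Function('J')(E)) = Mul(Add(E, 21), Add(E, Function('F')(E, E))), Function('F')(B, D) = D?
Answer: 62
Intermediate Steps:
Function('J')(E) = Add(-8, Mul(2, E, Add(21, E))) (Function('J')(E) = Add(-8, Mul(Add(E, 21), Add(E, E))) = Add(-8, Mul(Add(21, E), Mul(2, E))) = Add(-8, Mul(2, E, Add(21, E))))
s = -4
g = -144 (g = Add(-8, Mul(2, Pow(-4, 2)), Mul(42, -4)) = Add(-8, Mul(2, 16), -168) = Add(-8, 32, -168) = -144)
l = -12
Function('w')(h) = Rational(-2, 3) (Function('w')(h) = Mul(-2, Mul(-4, Pow(-12, -1))) = Mul(-2, Mul(-4, Rational(-1, 12))) = Mul(-2, Rational(1, 3)) = Rational(-2, 3))
Add(Mul(Function('w')(-17), g), -34) = Add(Mul(Rational(-2, 3), -144), -34) = Add(96, -34) = 62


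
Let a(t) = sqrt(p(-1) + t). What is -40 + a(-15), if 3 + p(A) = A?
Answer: -40 + I*sqrt(19) ≈ -40.0 + 4.3589*I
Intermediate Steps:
p(A) = -3 + A
a(t) = sqrt(-4 + t) (a(t) = sqrt((-3 - 1) + t) = sqrt(-4 + t))
-40 + a(-15) = -40 + sqrt(-4 - 15) = -40 + sqrt(-19) = -40 + I*sqrt(19)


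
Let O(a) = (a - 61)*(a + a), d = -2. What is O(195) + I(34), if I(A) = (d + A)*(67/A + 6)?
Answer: 892756/17 ≈ 52515.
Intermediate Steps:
O(a) = 2*a*(-61 + a) (O(a) = (-61 + a)*(2*a) = 2*a*(-61 + a))
I(A) = (-2 + A)*(6 + 67/A) (I(A) = (-2 + A)*(67/A + 6) = (-2 + A)*(6 + 67/A))
O(195) + I(34) = 2*195*(-61 + 195) + (55 - 134/34 + 6*34) = 2*195*134 + (55 - 134*1/34 + 204) = 52260 + (55 - 67/17 + 204) = 52260 + 4336/17 = 892756/17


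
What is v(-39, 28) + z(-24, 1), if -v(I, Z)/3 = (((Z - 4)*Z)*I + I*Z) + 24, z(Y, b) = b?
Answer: 81829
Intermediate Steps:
v(I, Z) = -72 - 3*I*Z - 3*I*Z*(-4 + Z) (v(I, Z) = -3*((((Z - 4)*Z)*I + I*Z) + 24) = -3*((((-4 + Z)*Z)*I + I*Z) + 24) = -3*(((Z*(-4 + Z))*I + I*Z) + 24) = -3*((I*Z*(-4 + Z) + I*Z) + 24) = -3*((I*Z + I*Z*(-4 + Z)) + 24) = -3*(24 + I*Z + I*Z*(-4 + Z)) = -72 - 3*I*Z - 3*I*Z*(-4 + Z))
v(-39, 28) + z(-24, 1) = (-72 - 3*(-39)*28**2 + 9*(-39)*28) + 1 = (-72 - 3*(-39)*784 - 9828) + 1 = (-72 + 91728 - 9828) + 1 = 81828 + 1 = 81829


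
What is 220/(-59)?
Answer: -220/59 ≈ -3.7288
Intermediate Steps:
220/(-59) = -1/59*220 = -220/59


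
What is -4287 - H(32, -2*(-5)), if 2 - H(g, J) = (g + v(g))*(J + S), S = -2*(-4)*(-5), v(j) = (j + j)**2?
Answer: -128129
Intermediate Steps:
v(j) = 4*j**2 (v(j) = (2*j)**2 = 4*j**2)
S = -40 (S = 8*(-5) = -40)
H(g, J) = 2 - (-40 + J)*(g + 4*g**2) (H(g, J) = 2 - (g + 4*g**2)*(J - 40) = 2 - (g + 4*g**2)*(-40 + J) = 2 - (-40 + J)*(g + 4*g**2))
-4287 - H(32, -2*(-5)) = -4287 - (2 + 40*32 + 160*32**2 - 1*(-2*(-5))*32 - 4*(-2*(-5))*32**2) = -4287 - (2 + 1280 + 160*1024 - 1*10*32 - 4*10*1024) = -4287 - (2 + 1280 + 163840 - 320 - 40960) = -4287 - 1*123842 = -4287 - 123842 = -128129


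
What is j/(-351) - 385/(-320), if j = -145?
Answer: 36307/22464 ≈ 1.6162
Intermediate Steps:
j/(-351) - 385/(-320) = -145/(-351) - 385/(-320) = -145*(-1/351) - 385*(-1/320) = 145/351 + 77/64 = 36307/22464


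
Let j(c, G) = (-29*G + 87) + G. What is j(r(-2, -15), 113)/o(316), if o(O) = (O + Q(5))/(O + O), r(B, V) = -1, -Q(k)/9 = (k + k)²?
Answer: 243083/73 ≈ 3329.9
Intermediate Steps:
Q(k) = -36*k² (Q(k) = -9*(k + k)² = -9*4*k² = -36*k²)
o(O) = (-900 + O)/(2*O) (o(O) = (O - 36*5²)/(O + O) = (O - 36*25)/((2*O)) = (O - 900)*(1/(2*O)) = (-900 + O)*(1/(2*O)) = (-900 + O)/(2*O))
j(c, G) = 87 - 28*G (j(c, G) = (87 - 29*G) + G = 87 - 28*G)
j(r(-2, -15), 113)/o(316) = (87 - 28*113)/(((½)*(-900 + 316)/316)) = (87 - 3164)/(((½)*(1/316)*(-584))) = -3077/(-73/79) = -3077*(-79/73) = 243083/73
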